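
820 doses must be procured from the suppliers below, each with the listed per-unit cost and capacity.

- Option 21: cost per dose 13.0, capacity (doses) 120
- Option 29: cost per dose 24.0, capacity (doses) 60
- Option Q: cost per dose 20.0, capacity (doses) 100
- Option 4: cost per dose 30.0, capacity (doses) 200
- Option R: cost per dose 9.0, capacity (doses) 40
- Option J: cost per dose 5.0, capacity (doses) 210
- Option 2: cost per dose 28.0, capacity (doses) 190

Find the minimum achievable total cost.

14730

Fill from the cheapest supplier first.
Option J at 5.0: take all 210 doses ; 610 still needed.
Take 40 from Option R at 9.0 ; need 570 more.
Option 21 (13.0): use full 120 ; 450 doses to go.
Option Q (20.0): use full 100 ; 350 doses to go.
Option 29 at 24.0: take all 60 doses ; 290 still needed.
Option 2 at 28.0: take all 190 doses ; 100 still needed.
Option 4 at 30.0: take 100 of its 200 ; requirement met.
Cost = 210×5.0 + 40×9.0 + 120×13.0 + 100×20.0 + 60×24.0 + 190×28.0 + 100×30.0 = 14730.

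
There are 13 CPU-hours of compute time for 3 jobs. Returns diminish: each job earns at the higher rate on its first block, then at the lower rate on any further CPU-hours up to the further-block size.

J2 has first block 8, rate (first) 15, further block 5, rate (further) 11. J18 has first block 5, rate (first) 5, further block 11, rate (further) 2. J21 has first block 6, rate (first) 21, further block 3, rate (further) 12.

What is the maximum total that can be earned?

Rank every tier by rate: J21/first 21 > J2/first 15 > J21/second 12 > J2/second 11 > J18/first 5 > J18/second 2.
J21/first (21): +6 → 7 left.
7 remain; put them into J2 first at 15.
Total = 21×6 + 15×7 = 231.

231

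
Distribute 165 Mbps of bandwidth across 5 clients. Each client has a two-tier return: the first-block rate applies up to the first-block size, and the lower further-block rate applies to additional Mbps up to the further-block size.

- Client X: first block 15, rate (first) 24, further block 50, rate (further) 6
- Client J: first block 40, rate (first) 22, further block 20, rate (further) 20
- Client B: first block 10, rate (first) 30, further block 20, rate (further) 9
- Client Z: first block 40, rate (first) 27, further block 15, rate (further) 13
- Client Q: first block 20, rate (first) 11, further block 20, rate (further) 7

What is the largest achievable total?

3480

Rank every tier by rate: Client B/tier1 30 > Client Z/tier1 27 > Client X/tier1 24 > Client J/tier1 22 > Client J/tier2 20 > Client Z/tier2 13 > Client Q/tier1 11 > Client B/tier2 9 > Client Q/tier2 7 > Client X/tier2 6.
Fill Client B tier1 block (10 at 30) ; 155 left.
Client Z tier1 at 27: fill all 40 ; 115 left.
Client X tier1 at 24: fill all 15 ; 100 left.
Client J tier1 at 22: fill all 40 ; 60 left.
Client J tier2 at 20: fill all 20 ; 40 left.
Client Z tier2 at 13: fill all 15 ; 25 left.
Client Q/tier1 (11): +20 ; 5 left.
Client B tier2 at 9: only 5 left, fill 5.
Total = 30×10 + 27×40 + 24×15 + 22×40 + 20×20 + 13×15 + 11×20 + 9×5 = 3480.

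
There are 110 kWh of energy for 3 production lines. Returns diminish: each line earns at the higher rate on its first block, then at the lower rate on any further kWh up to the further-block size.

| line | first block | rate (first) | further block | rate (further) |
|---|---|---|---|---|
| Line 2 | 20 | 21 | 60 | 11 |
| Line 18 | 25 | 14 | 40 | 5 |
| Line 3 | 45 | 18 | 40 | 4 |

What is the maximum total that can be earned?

1800

Treat each block as its own option and order by rate: Line 2/first 21 > Line 3/first 18 > Line 18/first 14 > Line 2/second 11 > Line 18/second 5 > Line 3/second 4.
Line 2 first at 21: fill all 20 ; 90 left.
Fill Line 3 first block (45 at 18) ; 45 left.
Line 18/first (14): +25 ; 20 left.
Line 2/second: +20 of 60 at 11; pool empty.
Total = 21×20 + 18×45 + 14×25 + 11×20 = 1800.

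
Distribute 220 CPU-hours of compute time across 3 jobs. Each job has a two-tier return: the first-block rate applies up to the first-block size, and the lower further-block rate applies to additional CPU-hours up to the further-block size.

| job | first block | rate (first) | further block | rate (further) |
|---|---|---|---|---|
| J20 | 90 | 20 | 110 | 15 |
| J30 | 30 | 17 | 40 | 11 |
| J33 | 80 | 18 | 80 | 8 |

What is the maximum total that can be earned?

Rank every tier by rate: J20/T1 20 > J33/T1 18 > J30/T1 17 > J20/T2 15 > J30/T2 11 > J33/T2 8.
J20 T1 at 20: fill all 90 — 130 left.
Fill J33 T1 block (80 at 18) — 50 left.
J30/T1 (17): +30 — 20 left.
20 remain; put them into J20 T2 at 15.
Total = 20×90 + 18×80 + 17×30 + 15×20 = 4050.

4050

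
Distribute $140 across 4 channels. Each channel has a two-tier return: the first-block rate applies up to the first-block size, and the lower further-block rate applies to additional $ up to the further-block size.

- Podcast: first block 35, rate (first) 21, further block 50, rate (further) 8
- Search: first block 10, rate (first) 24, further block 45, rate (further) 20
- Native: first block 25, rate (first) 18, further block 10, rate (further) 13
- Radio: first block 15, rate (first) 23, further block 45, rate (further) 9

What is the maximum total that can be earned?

Rank every tier by rate: Search/tier1 24 > Radio/tier1 23 > Podcast/tier1 21 > Search/tier2 20 > Native/tier1 18 > Native/tier2 13 > Radio/tier2 9 > Podcast/tier2 8.
Search tier1 at 24: fill all 10 ; 130 left.
Radio/tier1 (23): +15 ; 115 left.
Fill Podcast tier1 block (35 at 21) ; 80 left.
Search tier2 at 20: fill all 45 ; 35 left.
Native/tier1 (18): +25 ; 10 left.
Native/tier2 (13): +10 ; 0 left.
Total = 24×10 + 23×15 + 21×35 + 20×45 + 18×25 + 13×10 = 2800.

2800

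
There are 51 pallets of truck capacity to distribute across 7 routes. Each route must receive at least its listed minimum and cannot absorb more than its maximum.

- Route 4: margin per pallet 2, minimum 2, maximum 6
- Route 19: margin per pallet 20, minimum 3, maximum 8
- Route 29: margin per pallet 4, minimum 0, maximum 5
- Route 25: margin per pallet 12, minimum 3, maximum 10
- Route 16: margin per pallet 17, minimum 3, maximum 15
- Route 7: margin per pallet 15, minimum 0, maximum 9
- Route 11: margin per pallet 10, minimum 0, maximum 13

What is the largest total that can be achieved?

Meeting every minimum uses 2+3+0+3+3+0+0 = 11 pallets, leaving 40.
Rank by margin per pallet: Route 19 20 > Route 16 17 > Route 7 15 > Route 25 12 > Route 11 10 > Route 29 4 > Route 4 2.
Route 19 takes 5 more to reach its cap of 8 ; 35 left.
Give Route 16 12 more to hit its cap of 15 ; 23 left.
Route 7: +9 to 9 (cap) ; 14 left.
Give Route 25 7 more to hit its cap of 10 ; 7 left.
Route 11 has room for 13 more but only 7 remain, so it gets 7.
Total = 2×2 + 20×8 + 12×10 + 17×15 + 15×9 + 10×7 = 744.

744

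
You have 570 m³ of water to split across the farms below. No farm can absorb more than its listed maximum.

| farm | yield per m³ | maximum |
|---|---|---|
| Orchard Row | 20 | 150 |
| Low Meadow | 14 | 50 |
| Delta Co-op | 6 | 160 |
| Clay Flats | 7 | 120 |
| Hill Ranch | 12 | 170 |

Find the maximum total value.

Rank by yield per m³: Orchard Row 20 > Low Meadow 14 > Hill Ranch 12 > Clay Flats 7 > Delta Co-op 6.
Orchard Row takes 150 to reach its cap of 150 → 420 left.
Low Meadow takes 50 to reach its cap of 50 → 370 left.
Hill Ranch takes 170 to reach its cap of 170 → 200 left.
Clay Flats takes 120 to reach its cap of 120 → 80 left.
Delta Co-op has room for 160 but only 80 remain, so it gets 80.
Total = 20×150 + 14×50 + 6×80 + 7×120 + 12×170 = 7060.

7060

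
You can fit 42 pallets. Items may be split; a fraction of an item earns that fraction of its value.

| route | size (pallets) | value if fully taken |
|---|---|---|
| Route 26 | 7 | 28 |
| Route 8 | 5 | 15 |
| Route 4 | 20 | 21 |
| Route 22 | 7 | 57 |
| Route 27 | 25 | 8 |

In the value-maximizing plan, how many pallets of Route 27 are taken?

Rank by value-to-size ratio: Route 22 57/7≈8.14, Route 26 28/7≈4, Route 8 15/5≈3, Route 4 21/20≈1.05, Route 27 8/25≈0.32.
Take all of Route 22 (7 pallets, value 57) → 35 pallets left.
All 7 pallets of Route 26 fit (value 28) → 28 remain.
Route 8: take in full, 5 pallets for value 15 → 23 left.
Take all of Route 4 (20 pallets, value 21) → 3 pallets left.
3 pallets left: a 3/25 share of Route 27 gives 8×3/25 = 0.96.

3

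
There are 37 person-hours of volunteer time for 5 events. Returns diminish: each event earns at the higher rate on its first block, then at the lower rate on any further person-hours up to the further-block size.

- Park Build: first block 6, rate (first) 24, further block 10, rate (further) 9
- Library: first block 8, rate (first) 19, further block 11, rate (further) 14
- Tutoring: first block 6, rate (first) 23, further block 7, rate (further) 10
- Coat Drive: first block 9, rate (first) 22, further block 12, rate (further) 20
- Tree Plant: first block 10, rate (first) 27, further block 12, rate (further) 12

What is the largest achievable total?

870

Treat each block as its own option and order by rate: Tree Plant/tier1 27 > Park Build/tier1 24 > Tutoring/tier1 23 > Coat Drive/tier1 22 > Coat Drive/tier2 20 > Library/tier1 19 > Library/tier2 14 > Tree Plant/tier2 12 > Tutoring/tier2 10 > Park Build/tier2 9.
Tree Plant tier1 at 27: fill all 10 → 27 left.
Fill Park Build tier1 block (6 at 24) → 21 left.
Fill Tutoring tier1 block (6 at 23) → 15 left.
Coat Drive/tier1 (22): +9 → 6 left.
Coat Drive tier2 at 20: only 6 left, fill 6.
Total = 27×10 + 24×6 + 23×6 + 22×9 + 20×6 = 870.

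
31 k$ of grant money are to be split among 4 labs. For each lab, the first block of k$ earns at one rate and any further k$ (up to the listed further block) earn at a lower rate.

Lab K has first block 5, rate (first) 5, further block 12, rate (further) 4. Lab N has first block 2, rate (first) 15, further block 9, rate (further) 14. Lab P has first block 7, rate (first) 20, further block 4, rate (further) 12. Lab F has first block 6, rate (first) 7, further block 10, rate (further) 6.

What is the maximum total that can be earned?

Treat each block as its own option and order by rate: Lab P/tier1 20 > Lab N/tier1 15 > Lab N/tier2 14 > Lab P/tier2 12 > Lab F/tier1 7 > Lab F/tier2 6 > Lab K/tier1 5 > Lab K/tier2 4.
Fill Lab P tier1 block (7 at 20) — 24 left.
Lab N/tier1 (15): +2 — 22 left.
Lab N/tier2 (14): +9 — 13 left.
Lab P tier2 at 12: fill all 4 — 9 left.
Lab F tier1 at 7: fill all 6 — 3 left.
Lab F/tier2: +3 of 10 at 6; pool empty.
Total = 20×7 + 15×2 + 14×9 + 12×4 + 7×6 + 6×3 = 404.

404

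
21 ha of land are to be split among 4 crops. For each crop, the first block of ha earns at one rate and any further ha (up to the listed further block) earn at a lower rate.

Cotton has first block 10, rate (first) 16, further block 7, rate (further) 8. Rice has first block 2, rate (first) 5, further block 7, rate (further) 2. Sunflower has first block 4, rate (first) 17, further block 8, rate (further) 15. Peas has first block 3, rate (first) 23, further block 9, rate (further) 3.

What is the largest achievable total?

Rank every tier by rate: Peas/first 23 > Sunflower/first 17 > Cotton/first 16 > Sunflower/second 15 > Cotton/second 8 > Rice/first 5 > Peas/second 3 > Rice/second 2.
Fill Peas first block (3 at 23) → 18 left.
Sunflower/first (17): +4 → 14 left.
Cotton first at 16: fill all 10 → 4 left.
Sunflower second at 15: only 4 left, fill 4.
Total = 23×3 + 17×4 + 16×10 + 15×4 = 357.

357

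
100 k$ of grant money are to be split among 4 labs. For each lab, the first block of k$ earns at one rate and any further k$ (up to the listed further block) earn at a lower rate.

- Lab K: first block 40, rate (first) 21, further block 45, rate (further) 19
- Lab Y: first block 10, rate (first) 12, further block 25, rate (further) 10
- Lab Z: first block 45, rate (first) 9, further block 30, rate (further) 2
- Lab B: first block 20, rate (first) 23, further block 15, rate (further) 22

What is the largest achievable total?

2105

Order all 8 blocks by rate: Lab B/first 23 > Lab B/second 22 > Lab K/first 21 > Lab K/second 19 > Lab Y/first 12 > Lab Y/second 10 > Lab Z/first 9 > Lab Z/second 2.
Lab B/first (23): +20 — 80 left.
Lab B/second (22): +15 — 65 left.
Lab K first at 21: fill all 40 — 25 left.
Lab K/second: +25 of 45 at 19; pool empty.
Total = 23×20 + 22×15 + 21×40 + 19×25 = 2105.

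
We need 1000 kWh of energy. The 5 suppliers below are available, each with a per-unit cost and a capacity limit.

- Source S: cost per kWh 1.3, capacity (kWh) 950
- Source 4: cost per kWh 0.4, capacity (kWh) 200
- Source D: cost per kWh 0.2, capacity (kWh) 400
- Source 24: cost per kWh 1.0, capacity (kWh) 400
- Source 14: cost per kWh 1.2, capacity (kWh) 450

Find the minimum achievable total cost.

560

Use suppliers in increasing cost order.
Source D (0.2): use full 400 — 600 kWh to go.
Take 200 from Source 4 at 0.4 — need 400 more.
Source 24 at 1.0: take all 400 kWh — 0 still needed.
Source 14, Source S: unused.
Cost = 400×0.2 + 200×0.4 + 400×1.0 = 560.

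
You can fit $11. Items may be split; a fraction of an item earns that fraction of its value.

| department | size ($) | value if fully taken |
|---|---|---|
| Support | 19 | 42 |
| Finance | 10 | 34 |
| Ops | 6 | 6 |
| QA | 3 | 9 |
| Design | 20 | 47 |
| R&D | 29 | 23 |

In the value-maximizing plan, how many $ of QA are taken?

1

Sort by value density: Finance 34/10≈3.4, QA 9/3≈3, Design 47/20≈2.35, Support 42/19≈2.21, Ops 6/6≈1, R&D 23/29≈0.793.
Take all of Finance (10 $, value 34) → 1 $ left.
Fill the last 1 $ with part of QA: 1/3 of it earns 3.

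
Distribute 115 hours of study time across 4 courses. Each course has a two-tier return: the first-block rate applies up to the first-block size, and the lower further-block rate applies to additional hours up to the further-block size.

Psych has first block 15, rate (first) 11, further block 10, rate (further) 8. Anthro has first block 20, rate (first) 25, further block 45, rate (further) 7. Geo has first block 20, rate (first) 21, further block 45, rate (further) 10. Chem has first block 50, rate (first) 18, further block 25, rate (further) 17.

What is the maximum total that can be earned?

Rank every tier by rate: Anthro/tier1 25 > Geo/tier1 21 > Chem/tier1 18 > Chem/tier2 17 > Psych/tier1 11 > Geo/tier2 10 > Psych/tier2 8 > Anthro/tier2 7.
Anthro/tier1 (25): +20 — 95 left.
Geo/tier1 (21): +20 — 75 left.
Chem tier1 at 18: fill all 50 — 25 left.
Fill Chem tier2 block (25 at 17) — 0 left.
Total = 25×20 + 21×20 + 18×50 + 17×25 = 2245.

2245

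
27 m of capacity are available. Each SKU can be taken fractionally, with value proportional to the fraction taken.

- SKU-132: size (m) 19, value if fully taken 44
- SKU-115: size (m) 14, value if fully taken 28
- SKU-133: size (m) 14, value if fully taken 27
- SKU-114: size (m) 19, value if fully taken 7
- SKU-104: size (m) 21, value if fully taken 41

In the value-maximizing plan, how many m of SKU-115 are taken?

8

Best value per unit of size first: SKU-132 44/19≈2.32, SKU-115 28/14≈2, SKU-104 41/21≈1.95, SKU-133 27/14≈1.93, SKU-114 7/19≈0.368.
SKU-132: take in full, 19 m for value 44 → 8 left.
Only 8 m remain; take 8/14 of SKU-115 for value 28×8/14 = 16.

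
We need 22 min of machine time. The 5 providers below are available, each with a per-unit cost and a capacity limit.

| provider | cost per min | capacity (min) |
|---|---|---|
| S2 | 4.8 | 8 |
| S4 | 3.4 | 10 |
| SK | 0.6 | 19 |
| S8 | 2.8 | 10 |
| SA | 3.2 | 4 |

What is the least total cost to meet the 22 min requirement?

Fill from the cheapest provider first.
SK at 0.6: take all 19 min — 3 still needed.
S8 (2.8): take the remaining 3 — done.
SA, S4, S2: unused.
Cost = 19×0.6 + 3×2.8 = 19.8.

19.8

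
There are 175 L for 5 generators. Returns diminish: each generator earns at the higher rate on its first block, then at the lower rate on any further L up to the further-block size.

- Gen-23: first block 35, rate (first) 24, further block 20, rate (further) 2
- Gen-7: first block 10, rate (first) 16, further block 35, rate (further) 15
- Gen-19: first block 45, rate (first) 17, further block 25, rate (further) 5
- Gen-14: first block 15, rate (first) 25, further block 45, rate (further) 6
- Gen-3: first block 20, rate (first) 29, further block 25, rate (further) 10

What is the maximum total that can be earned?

Rank every tier by rate: Gen-3/T1 29 > Gen-14/T1 25 > Gen-23/T1 24 > Gen-19/T1 17 > Gen-7/T1 16 > Gen-7/T2 15 > Gen-3/T2 10 > Gen-14/T2 6 > Gen-19/T2 5 > Gen-23/T2 2.
Fill Gen-3 T1 block (20 at 29) ; 155 left.
Gen-14/T1 (25): +15 ; 140 left.
Fill Gen-23 T1 block (35 at 24) ; 105 left.
Gen-19/T1 (17): +45 ; 60 left.
Gen-7/T1 (16): +10 ; 50 left.
Fill Gen-7 T2 block (35 at 15) ; 15 left.
Gen-3/T2: +15 of 25 at 10; pool empty.
Total = 29×20 + 25×15 + 24×35 + 17×45 + 16×10 + 15×35 + 10×15 = 3395.

3395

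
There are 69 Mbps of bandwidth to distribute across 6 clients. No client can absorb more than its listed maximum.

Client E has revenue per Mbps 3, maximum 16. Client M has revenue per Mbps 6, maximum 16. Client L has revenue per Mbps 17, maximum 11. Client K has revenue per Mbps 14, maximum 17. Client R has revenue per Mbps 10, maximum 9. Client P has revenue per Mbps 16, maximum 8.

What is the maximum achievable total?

763

Rank by revenue per Mbps: Client L 17 > Client P 16 > Client K 14 > Client R 10 > Client M 6 > Client E 3.
Client L takes 11 to reach its cap of 11 → 58 left.
Give Client P 8 to hit its cap of 8 → 50 left.
Give Client K 17 to hit its cap of 17 → 33 left.
Client R takes 9 to reach its cap of 9 → 24 left.
Client M: +16 to 16 (cap) → 8 left.
Client E: +8 (room for 16) → 8. Pool exhausted.
Total = 3×8 + 6×16 + 17×11 + 14×17 + 10×9 + 16×8 = 763.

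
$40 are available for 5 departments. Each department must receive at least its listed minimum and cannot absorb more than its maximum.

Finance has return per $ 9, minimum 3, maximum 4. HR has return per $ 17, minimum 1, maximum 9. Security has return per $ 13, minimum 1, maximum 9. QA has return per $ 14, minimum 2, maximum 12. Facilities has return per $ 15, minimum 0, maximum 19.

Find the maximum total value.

590

Meeting every minimum uses 3+1+1+2+0 = 7 $, leaving 33.
Highest return per $ first: HR 17 > Facilities 15 > QA 14 > Security 13 > Finance 9.
Give HR 8 more to hit its cap of 9 ; 25 left.
Facilities takes 19 more to reach its cap of 19 ; 6 left.
QA has room for 10 more but only 6 remain, so it gets 8.
Total = 9×3 + 17×9 + 13×1 + 14×8 + 15×19 = 590.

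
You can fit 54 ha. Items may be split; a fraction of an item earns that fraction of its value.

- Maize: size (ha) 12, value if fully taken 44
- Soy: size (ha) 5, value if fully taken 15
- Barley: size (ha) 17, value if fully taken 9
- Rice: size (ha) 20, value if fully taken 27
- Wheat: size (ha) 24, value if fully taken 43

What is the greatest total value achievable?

Rank by value-to-size ratio: Maize 44/12≈3.67, Soy 15/5≈3, Wheat 43/24≈1.79, Rice 27/20≈1.35, Barley 9/17≈0.529.
All 12 ha of Maize fit (value 44) → 42 remain.
Soy: take in full, 5 ha for value 15 → 37 left.
All 24 ha of Wheat fit (value 43) → 13 remain.
13 ha left: a 13/20 share of Rice gives 27×13/20 = 17.55.
Total value = 119.55.

119.55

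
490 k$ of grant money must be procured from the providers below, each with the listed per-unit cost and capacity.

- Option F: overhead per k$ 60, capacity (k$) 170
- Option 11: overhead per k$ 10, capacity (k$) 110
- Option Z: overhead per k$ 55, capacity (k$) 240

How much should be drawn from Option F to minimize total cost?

140

Use providers in increasing cost order.
Option 11 (10): use full 110 — 380 k$ to go.
Take 240 from Option Z at 55 — need 140 more.
Option F at 60: take 140 of its 170 — requirement met.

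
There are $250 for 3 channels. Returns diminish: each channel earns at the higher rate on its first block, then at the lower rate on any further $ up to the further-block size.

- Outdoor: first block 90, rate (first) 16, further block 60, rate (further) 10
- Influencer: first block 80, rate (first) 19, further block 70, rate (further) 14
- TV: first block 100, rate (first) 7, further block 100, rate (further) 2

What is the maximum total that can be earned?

Treat each block as its own option and order by rate: Influencer/T1 19 > Outdoor/T1 16 > Influencer/T2 14 > Outdoor/T2 10 > TV/T1 7 > TV/T2 2.
Influencer T1 at 19: fill all 80 — 170 left.
Fill Outdoor T1 block (90 at 16) — 80 left.
Fill Influencer T2 block (70 at 14) — 10 left.
10 remain; put them into Outdoor T2 at 10.
Total = 19×80 + 16×90 + 14×70 + 10×10 = 4040.

4040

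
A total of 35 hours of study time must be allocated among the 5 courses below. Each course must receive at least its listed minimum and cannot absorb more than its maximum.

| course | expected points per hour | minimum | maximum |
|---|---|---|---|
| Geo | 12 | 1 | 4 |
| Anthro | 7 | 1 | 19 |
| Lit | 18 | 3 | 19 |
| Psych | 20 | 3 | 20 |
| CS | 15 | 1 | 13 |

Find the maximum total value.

Meeting every minimum uses 1+1+3+3+1 = 9 hours, leaving 26.
Rank by expected points per hour: Psych 20 > Lit 18 > CS 15 > Geo 12 > Anthro 7.
Psych takes 17 more to reach its cap of 20 ; 9 left.
Lit has room for 16 more but only 9 remain, so it gets 12.
Total = 12×1 + 7×1 + 18×12 + 20×20 + 15×1 = 650.

650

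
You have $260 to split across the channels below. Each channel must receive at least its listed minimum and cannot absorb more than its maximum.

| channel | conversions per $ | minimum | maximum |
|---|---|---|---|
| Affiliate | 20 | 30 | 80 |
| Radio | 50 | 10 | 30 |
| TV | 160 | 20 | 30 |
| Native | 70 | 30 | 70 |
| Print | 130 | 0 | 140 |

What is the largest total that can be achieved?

27600

Meeting every minimum uses 30+10+20+30+0 = 90 $, leaving 170.
Order the channels by conversions per $: TV 160 > Print 130 > Native 70 > Radio 50 > Affiliate 20.
Give TV 10 more to hit its cap of 30 ; 160 left.
Print takes 140 more to reach its cap of 140 ; 20 left.
Native has room for 40 more but only 20 remain, so it gets 50.
Total = 20×30 + 50×10 + 160×30 + 70×50 + 130×140 = 27600.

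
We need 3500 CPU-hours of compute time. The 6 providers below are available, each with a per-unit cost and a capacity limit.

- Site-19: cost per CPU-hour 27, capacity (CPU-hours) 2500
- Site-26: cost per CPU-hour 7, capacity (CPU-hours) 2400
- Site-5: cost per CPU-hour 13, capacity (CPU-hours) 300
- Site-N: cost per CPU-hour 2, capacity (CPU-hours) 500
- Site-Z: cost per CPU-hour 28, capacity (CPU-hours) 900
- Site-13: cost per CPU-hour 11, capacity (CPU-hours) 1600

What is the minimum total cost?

24400

Use providers in increasing cost order.
Site-N (2): use full 500 → 3000 CPU-hours to go.
Site-26 (7): use full 2400 → 600 CPU-hours to go.
Take 600 from Site-13 at 11 to finish.
Site-5, Site-19, Site-Z: unused.
Cost = 500×2 + 2400×7 + 600×11 = 24400.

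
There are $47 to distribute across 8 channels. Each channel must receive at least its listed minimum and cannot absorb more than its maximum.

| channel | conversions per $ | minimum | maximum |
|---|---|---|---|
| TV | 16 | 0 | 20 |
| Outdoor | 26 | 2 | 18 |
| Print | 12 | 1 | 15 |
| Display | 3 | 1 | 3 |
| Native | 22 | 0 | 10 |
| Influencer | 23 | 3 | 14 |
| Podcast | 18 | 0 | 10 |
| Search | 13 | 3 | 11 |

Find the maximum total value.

Meeting every minimum uses 0+2+1+1+0+3+0+3 = 10 $, leaving 37.
Order the channels by conversions per $: Outdoor 26 > Influencer 23 > Native 22 > Podcast 18 > TV 16 > Search 13 > Print 12 > Display 3.
Outdoor takes 16 more to reach its cap of 18 → 21 left.
Influencer takes 11 more to reach its cap of 14 → 10 left.
Native takes 10 more to reach its cap of 10 → 0 left.
Total = 26×18 + 12×1 + 3×1 + 22×10 + 23×14 + 13×3 = 1064.

1064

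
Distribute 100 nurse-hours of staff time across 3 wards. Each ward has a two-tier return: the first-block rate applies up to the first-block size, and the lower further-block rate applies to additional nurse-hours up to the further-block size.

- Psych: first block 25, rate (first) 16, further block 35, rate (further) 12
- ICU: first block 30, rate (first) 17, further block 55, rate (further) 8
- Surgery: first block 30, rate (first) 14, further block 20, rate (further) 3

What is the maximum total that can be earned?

Treat each block as its own option and order by rate: ICU/first 17 > Psych/first 16 > Surgery/first 14 > Psych/second 12 > ICU/second 8 > Surgery/second 3.
ICU/first (17): +30 → 70 left.
Fill Psych first block (25 at 16) → 45 left.
Surgery/first (14): +30 → 15 left.
Psych second at 12: only 15 left, fill 15.
Total = 17×30 + 16×25 + 14×30 + 12×15 = 1510.

1510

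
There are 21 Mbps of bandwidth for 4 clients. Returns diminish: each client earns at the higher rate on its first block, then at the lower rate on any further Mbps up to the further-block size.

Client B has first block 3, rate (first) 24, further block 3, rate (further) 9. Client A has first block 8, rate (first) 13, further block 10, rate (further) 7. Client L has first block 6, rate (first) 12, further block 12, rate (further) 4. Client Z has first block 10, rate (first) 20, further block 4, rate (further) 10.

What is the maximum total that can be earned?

Rank every tier by rate: Client B/tier1 24 > Client Z/tier1 20 > Client A/tier1 13 > Client L/tier1 12 > Client Z/tier2 10 > Client B/tier2 9 > Client A/tier2 7 > Client L/tier2 4.
Client B/tier1 (24): +3 → 18 left.
Fill Client Z tier1 block (10 at 20) → 8 left.
Fill Client A tier1 block (8 at 13) → 0 left.
Total = 24×3 + 20×10 + 13×8 = 376.

376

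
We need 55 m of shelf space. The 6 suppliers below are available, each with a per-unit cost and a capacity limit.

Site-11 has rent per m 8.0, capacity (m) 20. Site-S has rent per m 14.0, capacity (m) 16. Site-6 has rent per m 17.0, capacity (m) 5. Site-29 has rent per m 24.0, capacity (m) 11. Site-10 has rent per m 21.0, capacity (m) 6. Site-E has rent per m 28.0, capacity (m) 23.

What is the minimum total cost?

787

Fill from the cheapest supplier first.
Site-11 at 8.0: take all 20 m → 35 still needed.
Site-S (14.0): use full 16 → 19 m to go.
Site-6 (17.0): use full 5 → 14 m to go.
Take 6 from Site-10 at 21.0 → need 8 more.
Site-29 (24.0): take the remaining 8 → done.
Site-E: unused.
Cost = 20×8.0 + 16×14.0 + 5×17.0 + 6×21.0 + 8×24.0 = 787.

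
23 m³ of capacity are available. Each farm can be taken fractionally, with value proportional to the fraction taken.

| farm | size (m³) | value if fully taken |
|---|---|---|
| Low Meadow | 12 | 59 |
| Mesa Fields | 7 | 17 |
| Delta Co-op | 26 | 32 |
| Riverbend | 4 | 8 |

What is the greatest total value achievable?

Best value per unit of size first: Low Meadow 59/12≈4.92, Mesa Fields 17/7≈2.43, Riverbend 8/4≈2, Delta Co-op 32/26≈1.23.
All 12 m³ of Low Meadow fit (value 59) ; 11 remain.
Take all of Mesa Fields (7 m³, value 17) ; 4 m³ left.
Riverbend: take in full, 4 m³ for value 8 ; 0 left.
Total value = 84.

84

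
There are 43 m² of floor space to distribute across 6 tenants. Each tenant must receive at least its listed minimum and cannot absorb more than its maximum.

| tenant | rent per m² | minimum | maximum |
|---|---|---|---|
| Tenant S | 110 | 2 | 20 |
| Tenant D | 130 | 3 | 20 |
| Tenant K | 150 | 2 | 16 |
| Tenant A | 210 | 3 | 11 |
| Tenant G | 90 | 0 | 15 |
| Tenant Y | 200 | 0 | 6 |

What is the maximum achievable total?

Meeting every minimum uses 2+3+2+3+0+0 = 10 m², leaving 33.
Highest rent per m² first: Tenant A 210 > Tenant Y 200 > Tenant K 150 > Tenant D 130 > Tenant S 110 > Tenant G 90.
Give Tenant A 8 more to hit its cap of 11 ; 25 left.
Tenant Y takes 6 more to reach its cap of 6 ; 19 left.
Tenant K takes 14 more to reach its cap of 16 ; 5 left.
Tenant D: +5 (room for 17) → 8. Pool exhausted.
Total = 110×2 + 130×8 + 150×16 + 210×11 + 200×6 = 7170.

7170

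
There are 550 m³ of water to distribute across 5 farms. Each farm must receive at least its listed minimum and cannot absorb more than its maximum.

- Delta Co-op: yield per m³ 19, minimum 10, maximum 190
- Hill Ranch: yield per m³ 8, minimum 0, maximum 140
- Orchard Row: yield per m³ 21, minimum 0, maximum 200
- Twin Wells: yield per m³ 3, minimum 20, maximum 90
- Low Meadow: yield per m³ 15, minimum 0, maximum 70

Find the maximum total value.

Meeting every minimum uses 10+0+0+20+0 = 30 m³, leaving 520.
Order the farms by yield per m³: Orchard Row 21 > Delta Co-op 19 > Low Meadow 15 > Hill Ranch 8 > Twin Wells 3.
Orchard Row takes 200 more to reach its cap of 200 — 320 left.
Delta Co-op: +180 to 190 (cap) — 140 left.
Low Meadow takes 70 more to reach its cap of 70 — 70 left.
Hill Ranch has room for 140 more but only 70 remain, so it gets 70.
Total = 19×190 + 8×70 + 21×200 + 3×20 + 15×70 = 9480.

9480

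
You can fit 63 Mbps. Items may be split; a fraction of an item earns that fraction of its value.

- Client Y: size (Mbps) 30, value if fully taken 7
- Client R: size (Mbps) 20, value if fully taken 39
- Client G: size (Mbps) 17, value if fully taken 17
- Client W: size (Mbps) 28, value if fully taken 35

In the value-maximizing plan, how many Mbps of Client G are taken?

15

Sort by value density: Client R 39/20≈1.95, Client W 35/28≈1.25, Client G 17/17≈1, Client Y 7/30≈0.233.
Take all of Client R (20 Mbps, value 39) — 43 Mbps left.
Client W: take in full, 28 Mbps for value 35 — 15 left.
Fill the last 15 Mbps with part of Client G: 15/17 of it earns 15.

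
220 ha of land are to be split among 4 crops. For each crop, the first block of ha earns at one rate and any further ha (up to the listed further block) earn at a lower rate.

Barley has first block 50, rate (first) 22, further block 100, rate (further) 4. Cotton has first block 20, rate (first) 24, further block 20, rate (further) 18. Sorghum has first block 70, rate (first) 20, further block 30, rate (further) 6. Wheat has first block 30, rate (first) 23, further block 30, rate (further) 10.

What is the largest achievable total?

4330

Treat each block as its own option and order by rate: Cotton/first 24 > Wheat/first 23 > Barley/first 22 > Sorghum/first 20 > Cotton/second 18 > Wheat/second 10 > Sorghum/second 6 > Barley/second 4.
Fill Cotton first block (20 at 24) ; 200 left.
Wheat/first (23): +30 ; 170 left.
Fill Barley first block (50 at 22) ; 120 left.
Sorghum first at 20: fill all 70 ; 50 left.
Fill Cotton second block (20 at 18) ; 30 left.
Wheat second at 10: fill all 30 ; 0 left.
Total = 24×20 + 23×30 + 22×50 + 20×70 + 18×20 + 10×30 = 4330.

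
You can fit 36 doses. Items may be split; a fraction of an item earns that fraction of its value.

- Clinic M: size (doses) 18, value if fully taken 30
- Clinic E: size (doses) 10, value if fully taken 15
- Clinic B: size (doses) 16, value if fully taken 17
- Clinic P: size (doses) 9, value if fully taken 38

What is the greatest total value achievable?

Rank by value-to-size ratio: Clinic P 38/9≈4.22, Clinic M 30/18≈1.67, Clinic E 15/10≈1.5, Clinic B 17/16≈1.06.
Clinic P: take in full, 9 doses for value 38 — 27 left.
All 18 doses of Clinic M fit (value 30) — 9 remain.
9 doses left: a 9/10 share of Clinic E gives 15×9/10 = 13.5.
Total value = 81.5.

81.5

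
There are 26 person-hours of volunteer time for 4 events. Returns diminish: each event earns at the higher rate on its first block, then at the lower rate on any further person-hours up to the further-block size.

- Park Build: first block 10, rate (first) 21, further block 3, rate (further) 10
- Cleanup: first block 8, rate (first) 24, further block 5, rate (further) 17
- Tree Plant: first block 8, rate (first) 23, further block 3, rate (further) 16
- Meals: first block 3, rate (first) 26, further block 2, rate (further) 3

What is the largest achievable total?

601

Rank every tier by rate: Meals/T1 26 > Cleanup/T1 24 > Tree Plant/T1 23 > Park Build/T1 21 > Cleanup/T2 17 > Tree Plant/T2 16 > Park Build/T2 10 > Meals/T2 3.
Meals/T1 (26): +3 ; 23 left.
Fill Cleanup T1 block (8 at 24) ; 15 left.
Tree Plant/T1 (23): +8 ; 7 left.
7 remain; put them into Park Build T1 at 21.
Total = 26×3 + 24×8 + 23×8 + 21×7 = 601.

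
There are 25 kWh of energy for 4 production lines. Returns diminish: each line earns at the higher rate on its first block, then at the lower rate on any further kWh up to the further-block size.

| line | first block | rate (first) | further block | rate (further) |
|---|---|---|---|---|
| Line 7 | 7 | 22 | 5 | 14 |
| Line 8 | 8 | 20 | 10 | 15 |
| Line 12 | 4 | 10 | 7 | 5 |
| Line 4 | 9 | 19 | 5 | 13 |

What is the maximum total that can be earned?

500

Order all 8 blocks by rate: Line 7/tier1 22 > Line 8/tier1 20 > Line 4/tier1 19 > Line 8/tier2 15 > Line 7/tier2 14 > Line 4/tier2 13 > Line 12/tier1 10 > Line 12/tier2 5.
Line 7/tier1 (22): +7 — 18 left.
Line 8 tier1 at 20: fill all 8 — 10 left.
Line 4 tier1 at 19: fill all 9 — 1 left.
1 remain; put them into Line 8 tier2 at 15.
Total = 22×7 + 20×8 + 19×9 + 15×1 = 500.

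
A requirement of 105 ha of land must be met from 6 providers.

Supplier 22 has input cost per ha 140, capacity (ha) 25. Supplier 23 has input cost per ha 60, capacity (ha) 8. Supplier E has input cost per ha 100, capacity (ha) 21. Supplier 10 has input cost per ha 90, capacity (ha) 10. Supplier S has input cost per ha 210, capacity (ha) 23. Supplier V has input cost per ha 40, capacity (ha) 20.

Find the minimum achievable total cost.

Cheapest first:
Supplier V (40): use full 20 → 85 ha to go.
Take 8 from Supplier 23 at 60 → need 77 more.
Take 10 from Supplier 10 at 90 → need 67 more.
Supplier E at 100: take all 21 ha → 46 still needed.
Supplier 22 at 140: take all 25 ha → 21 still needed.
Supplier S (210): take the remaining 21 → done.
Cost = 20×40 + 8×60 + 10×90 + 21×100 + 25×140 + 21×210 = 12190.

12190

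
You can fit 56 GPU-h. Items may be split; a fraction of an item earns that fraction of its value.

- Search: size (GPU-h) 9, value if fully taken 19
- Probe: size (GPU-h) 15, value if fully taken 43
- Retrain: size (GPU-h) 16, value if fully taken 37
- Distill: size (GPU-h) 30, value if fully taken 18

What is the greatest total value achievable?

Rank by value-to-size ratio: Probe 43/15≈2.87, Retrain 37/16≈2.31, Search 19/9≈2.11, Distill 18/30≈0.6.
All 15 GPU-h of Probe fit (value 43) — 41 remain.
All 16 GPU-h of Retrain fit (value 37) — 25 remain.
Take all of Search (9 GPU-h, value 19) — 16 GPU-h left.
Fill the last 16 GPU-h with part of Distill: 16/30 of it earns 9.6.
Total value = 108.6.

108.6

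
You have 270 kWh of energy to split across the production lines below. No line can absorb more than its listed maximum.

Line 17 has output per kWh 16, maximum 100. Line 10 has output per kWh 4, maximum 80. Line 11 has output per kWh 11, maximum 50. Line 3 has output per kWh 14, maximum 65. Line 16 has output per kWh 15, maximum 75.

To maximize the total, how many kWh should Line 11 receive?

30

Rank by output per kWh: Line 17 16 > Line 16 15 > Line 3 14 > Line 11 11 > Line 10 4.
Line 17: +100 to 100 (cap) — 170 left.
Line 16: +75 to 75 (cap) — 95 left.
Line 3 takes 65 to reach its cap of 65 — 30 left.
Line 11 has room for 50 but only 30 remain, so it gets 30.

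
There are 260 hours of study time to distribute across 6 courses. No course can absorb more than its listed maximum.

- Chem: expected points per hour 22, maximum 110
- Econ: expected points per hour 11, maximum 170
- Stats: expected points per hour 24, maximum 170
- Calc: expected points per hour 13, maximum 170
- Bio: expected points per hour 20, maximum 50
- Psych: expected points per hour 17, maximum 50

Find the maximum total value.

Rank by expected points per hour: Stats 24 > Chem 22 > Bio 20 > Psych 17 > Calc 13 > Econ 11.
Stats takes 170 to reach its cap of 170 — 90 left.
Only 90 left; Chem takes them to reach 90.
Total = 22×90 + 24×170 = 6060.

6060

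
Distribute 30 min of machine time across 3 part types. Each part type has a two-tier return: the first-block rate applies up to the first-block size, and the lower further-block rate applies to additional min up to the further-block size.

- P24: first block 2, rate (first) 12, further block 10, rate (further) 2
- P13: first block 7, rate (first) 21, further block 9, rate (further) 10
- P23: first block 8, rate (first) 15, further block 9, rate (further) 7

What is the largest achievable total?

409

Treat each block as its own option and order by rate: P13/tier1 21 > P23/tier1 15 > P24/tier1 12 > P13/tier2 10 > P23/tier2 7 > P24/tier2 2.
Fill P13 tier1 block (7 at 21) — 23 left.
Fill P23 tier1 block (8 at 15) — 15 left.
Fill P24 tier1 block (2 at 12) — 13 left.
P13 tier2 at 10: fill all 9 — 4 left.
P23/tier2: +4 of 9 at 7; pool empty.
Total = 21×7 + 15×8 + 12×2 + 10×9 + 7×4 = 409.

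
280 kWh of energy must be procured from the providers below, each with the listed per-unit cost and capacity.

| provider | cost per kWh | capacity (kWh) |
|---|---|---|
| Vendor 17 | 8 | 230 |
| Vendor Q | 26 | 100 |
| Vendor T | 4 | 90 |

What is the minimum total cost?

Fill from the cheapest provider first.
Vendor T (4): use full 90 ; 190 kWh to go.
Vendor 17 (8): take the remaining 190 ; done.
Vendor Q: unused.
Cost = 90×4 + 190×8 = 1880.

1880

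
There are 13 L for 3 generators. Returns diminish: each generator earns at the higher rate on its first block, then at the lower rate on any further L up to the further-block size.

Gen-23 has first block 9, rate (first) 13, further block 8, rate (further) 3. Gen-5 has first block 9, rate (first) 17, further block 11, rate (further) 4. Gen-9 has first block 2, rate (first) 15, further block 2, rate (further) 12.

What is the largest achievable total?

Rank every tier by rate: Gen-5/T1 17 > Gen-9/T1 15 > Gen-23/T1 13 > Gen-9/T2 12 > Gen-5/T2 4 > Gen-23/T2 3.
Gen-5 T1 at 17: fill all 9 — 4 left.
Gen-9 T1 at 15: fill all 2 — 2 left.
Gen-23/T1: +2 of 9 at 13; pool empty.
Total = 17×9 + 15×2 + 13×2 = 209.

209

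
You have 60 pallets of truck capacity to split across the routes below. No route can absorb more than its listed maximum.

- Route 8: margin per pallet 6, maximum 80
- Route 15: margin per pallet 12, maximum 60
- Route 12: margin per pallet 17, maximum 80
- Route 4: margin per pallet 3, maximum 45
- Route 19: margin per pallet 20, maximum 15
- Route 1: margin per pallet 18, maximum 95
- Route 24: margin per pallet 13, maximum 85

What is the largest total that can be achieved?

1110

Highest margin per pallet first: Route 19 20 > Route 1 18 > Route 12 17 > Route 24 13 > Route 15 12 > Route 8 6 > Route 4 3.
Give Route 19 15 to hit its cap of 15 — 45 left.
Route 1 has room for 95 but only 45 remain, so it gets 45.
Total = 20×15 + 18×45 = 1110.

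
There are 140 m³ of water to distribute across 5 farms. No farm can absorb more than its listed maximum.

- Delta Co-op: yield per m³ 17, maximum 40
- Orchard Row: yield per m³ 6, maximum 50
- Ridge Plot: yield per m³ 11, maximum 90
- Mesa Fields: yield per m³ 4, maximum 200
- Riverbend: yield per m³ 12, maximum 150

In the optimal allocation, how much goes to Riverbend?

Rank by yield per m³: Delta Co-op 17 > Riverbend 12 > Ridge Plot 11 > Orchard Row 6 > Mesa Fields 4.
Give Delta Co-op 40 to hit its cap of 40 — 100 left.
Only 100 left; Riverbend takes them to reach 100.

100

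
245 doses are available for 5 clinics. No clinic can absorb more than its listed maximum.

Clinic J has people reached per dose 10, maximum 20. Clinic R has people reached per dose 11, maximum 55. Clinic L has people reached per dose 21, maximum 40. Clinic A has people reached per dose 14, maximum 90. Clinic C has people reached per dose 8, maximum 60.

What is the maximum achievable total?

3225

Rank by people reached per dose: Clinic L 21 > Clinic A 14 > Clinic R 11 > Clinic J 10 > Clinic C 8.
Give Clinic L 40 to hit its cap of 40 — 205 left.
Clinic A takes 90 to reach its cap of 90 — 115 left.
Clinic R takes 55 to reach its cap of 55 — 60 left.
Clinic J: +20 to 20 (cap) — 40 left.
Clinic C: +40 (room for 60) → 40. Pool exhausted.
Total = 10×20 + 11×55 + 21×40 + 14×90 + 8×40 = 3225.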